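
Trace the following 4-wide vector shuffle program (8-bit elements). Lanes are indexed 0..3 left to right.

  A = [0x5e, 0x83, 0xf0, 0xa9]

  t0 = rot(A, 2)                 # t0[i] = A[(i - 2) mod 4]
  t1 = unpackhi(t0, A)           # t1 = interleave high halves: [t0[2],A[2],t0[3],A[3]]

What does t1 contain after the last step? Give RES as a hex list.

t0 = [0xf0, 0xa9, 0x5e, 0x83]
t1 = [0x5e, 0xf0, 0x83, 0xa9]

RES = [0x5e, 0xf0, 0x83, 0xa9]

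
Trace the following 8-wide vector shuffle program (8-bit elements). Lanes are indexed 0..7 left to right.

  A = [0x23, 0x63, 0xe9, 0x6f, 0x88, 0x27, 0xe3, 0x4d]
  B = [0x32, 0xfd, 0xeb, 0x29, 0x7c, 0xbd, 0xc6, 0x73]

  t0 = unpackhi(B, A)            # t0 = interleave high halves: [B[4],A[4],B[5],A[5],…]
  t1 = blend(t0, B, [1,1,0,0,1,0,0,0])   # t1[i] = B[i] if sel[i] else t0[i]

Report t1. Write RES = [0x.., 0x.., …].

RES = [ 0x32  0xfd  0xbd  0x27  0x7c  0xe3  0x73  0x4d ]

→ t0 |7c|88|bd|27|c6|e3|73|4d|
→ t1 |32|fd|bd|27|7c|e3|73|4d|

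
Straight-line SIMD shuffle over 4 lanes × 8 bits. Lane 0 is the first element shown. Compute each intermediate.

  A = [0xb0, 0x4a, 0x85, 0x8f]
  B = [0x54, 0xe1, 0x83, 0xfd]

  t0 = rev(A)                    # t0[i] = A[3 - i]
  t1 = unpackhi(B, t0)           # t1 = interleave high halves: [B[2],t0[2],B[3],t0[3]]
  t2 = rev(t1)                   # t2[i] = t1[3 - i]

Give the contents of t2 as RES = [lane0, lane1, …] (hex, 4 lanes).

RES = [ 0xb0  0xfd  0x4a  0x83 ]

→ t0 |8f|85|4a|b0|
→ t1 |83|4a|fd|b0|
→ t2 |b0|fd|4a|83|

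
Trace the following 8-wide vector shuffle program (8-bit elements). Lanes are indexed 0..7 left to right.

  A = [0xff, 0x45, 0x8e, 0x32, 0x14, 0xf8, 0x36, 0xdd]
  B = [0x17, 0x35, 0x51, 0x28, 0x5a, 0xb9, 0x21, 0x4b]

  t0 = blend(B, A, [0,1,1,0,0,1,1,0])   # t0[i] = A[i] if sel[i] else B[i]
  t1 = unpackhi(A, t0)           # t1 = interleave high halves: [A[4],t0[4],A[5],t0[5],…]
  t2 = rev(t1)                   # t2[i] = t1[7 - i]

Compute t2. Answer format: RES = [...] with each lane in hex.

RES = [0x4b, 0xdd, 0x36, 0x36, 0xf8, 0xf8, 0x5a, 0x14]

  t0: 17 45 8e 28 5a f8 36 4b
  t1: 14 5a f8 f8 36 36 dd 4b
  t2: 4b dd 36 36 f8 f8 5a 14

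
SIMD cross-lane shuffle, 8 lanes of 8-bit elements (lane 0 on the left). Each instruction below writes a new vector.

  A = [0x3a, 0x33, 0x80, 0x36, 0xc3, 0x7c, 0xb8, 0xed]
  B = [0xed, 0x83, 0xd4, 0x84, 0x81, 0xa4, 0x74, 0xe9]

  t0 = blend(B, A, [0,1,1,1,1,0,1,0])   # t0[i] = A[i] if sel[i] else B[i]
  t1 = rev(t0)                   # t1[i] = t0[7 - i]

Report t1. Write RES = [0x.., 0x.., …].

RES = [0xe9, 0xb8, 0xa4, 0xc3, 0x36, 0x80, 0x33, 0xed]

t0 = [0xed, 0x33, 0x80, 0x36, 0xc3, 0xa4, 0xb8, 0xe9]
t1 = [0xe9, 0xb8, 0xa4, 0xc3, 0x36, 0x80, 0x33, 0xed]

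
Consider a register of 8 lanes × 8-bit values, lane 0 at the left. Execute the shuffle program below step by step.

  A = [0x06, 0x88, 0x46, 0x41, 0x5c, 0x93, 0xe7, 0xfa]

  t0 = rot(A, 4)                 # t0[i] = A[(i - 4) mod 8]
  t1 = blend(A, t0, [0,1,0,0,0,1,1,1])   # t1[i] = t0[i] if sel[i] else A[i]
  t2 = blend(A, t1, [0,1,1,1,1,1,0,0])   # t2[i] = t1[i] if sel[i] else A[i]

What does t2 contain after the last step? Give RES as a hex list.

→ t0 |5c|93|e7|fa|06|88|46|41|
→ t1 |06|93|46|41|5c|88|46|41|
→ t2 |06|93|46|41|5c|88|e7|fa|

RES = [0x06, 0x93, 0x46, 0x41, 0x5c, 0x88, 0xe7, 0xfa]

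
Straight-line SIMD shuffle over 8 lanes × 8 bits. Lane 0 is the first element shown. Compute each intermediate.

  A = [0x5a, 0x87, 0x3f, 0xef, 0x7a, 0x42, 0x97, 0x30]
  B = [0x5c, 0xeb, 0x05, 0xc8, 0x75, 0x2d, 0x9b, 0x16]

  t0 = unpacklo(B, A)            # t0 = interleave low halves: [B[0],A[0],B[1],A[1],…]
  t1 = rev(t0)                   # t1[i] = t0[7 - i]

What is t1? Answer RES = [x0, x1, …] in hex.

t0 = [0x5c, 0x5a, 0xeb, 0x87, 0x05, 0x3f, 0xc8, 0xef]
t1 = [0xef, 0xc8, 0x3f, 0x05, 0x87, 0xeb, 0x5a, 0x5c]

RES = [0xef, 0xc8, 0x3f, 0x05, 0x87, 0xeb, 0x5a, 0x5c]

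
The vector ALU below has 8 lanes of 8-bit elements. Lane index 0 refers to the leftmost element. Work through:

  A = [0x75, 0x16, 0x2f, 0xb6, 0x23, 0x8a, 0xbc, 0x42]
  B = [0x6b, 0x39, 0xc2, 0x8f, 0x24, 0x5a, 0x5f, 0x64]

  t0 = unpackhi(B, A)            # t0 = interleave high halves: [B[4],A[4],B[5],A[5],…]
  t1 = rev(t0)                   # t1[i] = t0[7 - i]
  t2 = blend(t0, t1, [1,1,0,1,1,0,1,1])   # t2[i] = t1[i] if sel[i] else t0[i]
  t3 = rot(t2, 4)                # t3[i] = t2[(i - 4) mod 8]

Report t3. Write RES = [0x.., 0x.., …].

  t0: 24 23 5a 8a 5f bc 64 42
  t1: 42 64 bc 5f 8a 5a 23 24
  t2: 42 64 5a 5f 8a bc 23 24
  t3: 8a bc 23 24 42 64 5a 5f

RES = [ 0x8a  0xbc  0x23  0x24  0x42  0x64  0x5a  0x5f ]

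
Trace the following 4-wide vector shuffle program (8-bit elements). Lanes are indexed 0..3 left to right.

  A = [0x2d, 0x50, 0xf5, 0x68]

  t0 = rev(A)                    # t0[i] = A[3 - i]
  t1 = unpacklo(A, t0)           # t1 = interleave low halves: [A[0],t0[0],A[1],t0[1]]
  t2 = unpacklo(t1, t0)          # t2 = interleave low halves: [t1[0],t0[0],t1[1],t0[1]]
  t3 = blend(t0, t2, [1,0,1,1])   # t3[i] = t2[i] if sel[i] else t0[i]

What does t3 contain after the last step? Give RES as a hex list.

RES = [0x2d, 0xf5, 0x68, 0xf5]

t0 = [0x68, 0xf5, 0x50, 0x2d]
t1 = [0x2d, 0x68, 0x50, 0xf5]
t2 = [0x2d, 0x68, 0x68, 0xf5]
t3 = [0x2d, 0xf5, 0x68, 0xf5]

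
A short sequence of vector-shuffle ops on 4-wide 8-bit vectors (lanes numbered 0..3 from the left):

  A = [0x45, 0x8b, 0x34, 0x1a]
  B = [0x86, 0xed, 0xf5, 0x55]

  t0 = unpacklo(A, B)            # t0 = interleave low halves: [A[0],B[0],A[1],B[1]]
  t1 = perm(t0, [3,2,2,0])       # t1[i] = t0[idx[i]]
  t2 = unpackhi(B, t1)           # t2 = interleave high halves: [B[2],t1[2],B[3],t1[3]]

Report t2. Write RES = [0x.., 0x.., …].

RES = [0xf5, 0x8b, 0x55, 0x45]

  t0: 45 86 8b ed
  t1: ed 8b 8b 45
  t2: f5 8b 55 45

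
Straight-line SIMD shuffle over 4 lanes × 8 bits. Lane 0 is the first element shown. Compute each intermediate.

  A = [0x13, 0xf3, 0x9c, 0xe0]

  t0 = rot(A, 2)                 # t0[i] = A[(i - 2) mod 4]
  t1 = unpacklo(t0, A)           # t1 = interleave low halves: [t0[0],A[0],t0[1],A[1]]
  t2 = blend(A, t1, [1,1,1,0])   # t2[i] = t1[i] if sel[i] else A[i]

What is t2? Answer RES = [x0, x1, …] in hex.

  t0: 9c e0 13 f3
  t1: 9c 13 e0 f3
  t2: 9c 13 e0 e0

RES = [0x9c, 0x13, 0xe0, 0xe0]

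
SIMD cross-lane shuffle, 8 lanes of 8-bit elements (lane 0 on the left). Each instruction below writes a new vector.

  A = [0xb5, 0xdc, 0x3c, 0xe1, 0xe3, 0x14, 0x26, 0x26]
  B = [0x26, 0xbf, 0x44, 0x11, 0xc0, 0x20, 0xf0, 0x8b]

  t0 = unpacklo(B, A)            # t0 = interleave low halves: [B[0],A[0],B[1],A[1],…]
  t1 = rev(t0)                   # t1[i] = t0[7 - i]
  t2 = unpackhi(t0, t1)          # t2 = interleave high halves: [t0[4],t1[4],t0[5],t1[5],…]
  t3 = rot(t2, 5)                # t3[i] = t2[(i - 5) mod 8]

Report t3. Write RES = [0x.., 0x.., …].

t0 = [0x26, 0xb5, 0xbf, 0xdc, 0x44, 0x3c, 0x11, 0xe1]
t1 = [0xe1, 0x11, 0x3c, 0x44, 0xdc, 0xbf, 0xb5, 0x26]
t2 = [0x44, 0xdc, 0x3c, 0xbf, 0x11, 0xb5, 0xe1, 0x26]
t3 = [0xbf, 0x11, 0xb5, 0xe1, 0x26, 0x44, 0xdc, 0x3c]

RES = [ 0xbf  0x11  0xb5  0xe1  0x26  0x44  0xdc  0x3c ]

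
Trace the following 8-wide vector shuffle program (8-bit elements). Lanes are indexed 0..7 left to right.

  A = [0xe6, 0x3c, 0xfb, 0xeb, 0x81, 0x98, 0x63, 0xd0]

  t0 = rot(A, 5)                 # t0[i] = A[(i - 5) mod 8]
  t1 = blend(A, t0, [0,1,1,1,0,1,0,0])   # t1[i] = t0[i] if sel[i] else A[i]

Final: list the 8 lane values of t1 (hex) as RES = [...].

  t0: eb 81 98 63 d0 e6 3c fb
  t1: e6 81 98 63 81 e6 63 d0

RES = [ 0xe6  0x81  0x98  0x63  0x81  0xe6  0x63  0xd0 ]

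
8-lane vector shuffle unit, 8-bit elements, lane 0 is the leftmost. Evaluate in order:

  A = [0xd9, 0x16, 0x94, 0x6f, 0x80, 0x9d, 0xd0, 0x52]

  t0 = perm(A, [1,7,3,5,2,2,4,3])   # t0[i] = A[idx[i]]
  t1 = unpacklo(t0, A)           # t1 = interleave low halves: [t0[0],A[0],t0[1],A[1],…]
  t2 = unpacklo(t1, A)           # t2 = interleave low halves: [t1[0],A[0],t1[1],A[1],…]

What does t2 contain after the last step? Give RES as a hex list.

RES = [ 0x16  0xd9  0xd9  0x16  0x52  0x94  0x16  0x6f ]

→ t0 |16|52|6f|9d|94|94|80|6f|
→ t1 |16|d9|52|16|6f|94|9d|6f|
→ t2 |16|d9|d9|16|52|94|16|6f|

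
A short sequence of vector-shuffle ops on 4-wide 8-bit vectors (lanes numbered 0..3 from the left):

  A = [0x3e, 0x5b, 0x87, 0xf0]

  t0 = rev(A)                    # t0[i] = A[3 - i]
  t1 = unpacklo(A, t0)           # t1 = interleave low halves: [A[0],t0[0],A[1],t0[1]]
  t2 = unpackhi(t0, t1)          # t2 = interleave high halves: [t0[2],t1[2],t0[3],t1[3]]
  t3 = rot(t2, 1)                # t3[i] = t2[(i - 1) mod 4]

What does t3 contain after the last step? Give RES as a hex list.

→ t0 |f0|87|5b|3e|
→ t1 |3e|f0|5b|87|
→ t2 |5b|5b|3e|87|
→ t3 |87|5b|5b|3e|

RES = [0x87, 0x5b, 0x5b, 0x3e]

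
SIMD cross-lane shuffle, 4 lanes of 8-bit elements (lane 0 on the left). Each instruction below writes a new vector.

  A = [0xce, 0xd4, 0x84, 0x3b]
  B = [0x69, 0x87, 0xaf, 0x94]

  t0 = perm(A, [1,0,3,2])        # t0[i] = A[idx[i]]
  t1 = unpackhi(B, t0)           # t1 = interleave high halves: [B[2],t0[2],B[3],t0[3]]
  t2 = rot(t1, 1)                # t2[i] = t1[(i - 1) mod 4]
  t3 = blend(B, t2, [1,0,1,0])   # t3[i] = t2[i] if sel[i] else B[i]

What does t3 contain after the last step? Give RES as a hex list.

→ t0 |d4|ce|3b|84|
→ t1 |af|3b|94|84|
→ t2 |84|af|3b|94|
→ t3 |84|87|3b|94|

RES = [ 0x84  0x87  0x3b  0x94 ]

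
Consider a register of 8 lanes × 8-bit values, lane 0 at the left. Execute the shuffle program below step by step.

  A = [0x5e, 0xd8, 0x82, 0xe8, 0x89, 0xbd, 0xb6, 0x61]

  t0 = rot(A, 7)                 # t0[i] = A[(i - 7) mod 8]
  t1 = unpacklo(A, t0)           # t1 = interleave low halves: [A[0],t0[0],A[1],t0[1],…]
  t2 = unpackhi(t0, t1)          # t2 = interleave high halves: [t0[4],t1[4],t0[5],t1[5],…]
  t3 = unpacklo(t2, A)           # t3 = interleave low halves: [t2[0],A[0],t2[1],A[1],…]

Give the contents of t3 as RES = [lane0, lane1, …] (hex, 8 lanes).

RES = [ 0xbd  0x5e  0x82  0xd8  0xb6  0x82  0xe8  0xe8 ]

t0 = [0xd8, 0x82, 0xe8, 0x89, 0xbd, 0xb6, 0x61, 0x5e]
t1 = [0x5e, 0xd8, 0xd8, 0x82, 0x82, 0xe8, 0xe8, 0x89]
t2 = [0xbd, 0x82, 0xb6, 0xe8, 0x61, 0xe8, 0x5e, 0x89]
t3 = [0xbd, 0x5e, 0x82, 0xd8, 0xb6, 0x82, 0xe8, 0xe8]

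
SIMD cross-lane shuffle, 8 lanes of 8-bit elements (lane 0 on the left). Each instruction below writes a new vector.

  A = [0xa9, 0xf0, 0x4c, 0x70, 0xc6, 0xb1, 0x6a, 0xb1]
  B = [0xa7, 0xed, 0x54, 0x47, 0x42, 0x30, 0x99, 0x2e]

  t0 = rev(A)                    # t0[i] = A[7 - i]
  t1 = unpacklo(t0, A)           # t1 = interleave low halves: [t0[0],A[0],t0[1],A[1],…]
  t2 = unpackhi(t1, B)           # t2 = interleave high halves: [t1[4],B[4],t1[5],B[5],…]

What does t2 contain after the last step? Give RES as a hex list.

RES = [0xb1, 0x42, 0x4c, 0x30, 0xc6, 0x99, 0x70, 0x2e]

→ t0 |b1|6a|b1|c6|70|4c|f0|a9|
→ t1 |b1|a9|6a|f0|b1|4c|c6|70|
→ t2 |b1|42|4c|30|c6|99|70|2e|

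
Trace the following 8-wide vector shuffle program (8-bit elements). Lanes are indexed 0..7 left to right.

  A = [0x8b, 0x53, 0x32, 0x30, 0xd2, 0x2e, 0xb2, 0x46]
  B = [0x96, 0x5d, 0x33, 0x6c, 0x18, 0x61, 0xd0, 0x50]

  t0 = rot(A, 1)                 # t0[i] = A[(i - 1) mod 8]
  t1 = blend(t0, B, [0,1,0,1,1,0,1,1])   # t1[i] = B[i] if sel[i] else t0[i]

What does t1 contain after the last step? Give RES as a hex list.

→ t0 |46|8b|53|32|30|d2|2e|b2|
→ t1 |46|5d|53|6c|18|d2|d0|50|

RES = [ 0x46  0x5d  0x53  0x6c  0x18  0xd2  0xd0  0x50 ]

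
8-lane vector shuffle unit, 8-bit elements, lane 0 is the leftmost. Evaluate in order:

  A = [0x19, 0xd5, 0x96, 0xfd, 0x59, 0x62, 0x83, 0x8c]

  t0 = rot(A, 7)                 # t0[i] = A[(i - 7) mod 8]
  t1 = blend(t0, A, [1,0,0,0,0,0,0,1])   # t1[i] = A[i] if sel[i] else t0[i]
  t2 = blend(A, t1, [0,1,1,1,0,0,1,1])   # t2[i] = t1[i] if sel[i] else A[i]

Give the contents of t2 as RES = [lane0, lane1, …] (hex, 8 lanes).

RES = [ 0x19  0x96  0xfd  0x59  0x59  0x62  0x8c  0x8c ]

  t0: d5 96 fd 59 62 83 8c 19
  t1: 19 96 fd 59 62 83 8c 8c
  t2: 19 96 fd 59 59 62 8c 8c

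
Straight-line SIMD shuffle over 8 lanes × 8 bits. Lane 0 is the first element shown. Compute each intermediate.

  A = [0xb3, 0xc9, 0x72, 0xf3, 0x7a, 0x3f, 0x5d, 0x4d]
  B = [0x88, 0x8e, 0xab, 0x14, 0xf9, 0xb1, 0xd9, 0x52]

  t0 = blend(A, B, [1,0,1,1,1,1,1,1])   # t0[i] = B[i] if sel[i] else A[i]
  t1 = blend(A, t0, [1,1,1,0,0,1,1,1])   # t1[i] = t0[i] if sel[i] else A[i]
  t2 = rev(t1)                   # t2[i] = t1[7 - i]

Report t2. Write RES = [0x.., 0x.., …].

→ t0 |88|c9|ab|14|f9|b1|d9|52|
→ t1 |88|c9|ab|f3|7a|b1|d9|52|
→ t2 |52|d9|b1|7a|f3|ab|c9|88|

RES = [0x52, 0xd9, 0xb1, 0x7a, 0xf3, 0xab, 0xc9, 0x88]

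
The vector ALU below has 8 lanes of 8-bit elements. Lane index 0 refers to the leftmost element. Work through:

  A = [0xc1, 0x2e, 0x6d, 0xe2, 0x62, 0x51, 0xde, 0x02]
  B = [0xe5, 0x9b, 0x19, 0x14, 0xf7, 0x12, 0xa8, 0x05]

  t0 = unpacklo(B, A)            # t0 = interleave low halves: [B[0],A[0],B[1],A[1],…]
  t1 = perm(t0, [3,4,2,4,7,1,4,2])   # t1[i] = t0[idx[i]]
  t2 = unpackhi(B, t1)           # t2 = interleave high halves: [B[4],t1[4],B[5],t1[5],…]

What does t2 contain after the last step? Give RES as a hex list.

RES = [ 0xf7  0xe2  0x12  0xc1  0xa8  0x19  0x05  0x9b ]

  t0: e5 c1 9b 2e 19 6d 14 e2
  t1: 2e 19 9b 19 e2 c1 19 9b
  t2: f7 e2 12 c1 a8 19 05 9b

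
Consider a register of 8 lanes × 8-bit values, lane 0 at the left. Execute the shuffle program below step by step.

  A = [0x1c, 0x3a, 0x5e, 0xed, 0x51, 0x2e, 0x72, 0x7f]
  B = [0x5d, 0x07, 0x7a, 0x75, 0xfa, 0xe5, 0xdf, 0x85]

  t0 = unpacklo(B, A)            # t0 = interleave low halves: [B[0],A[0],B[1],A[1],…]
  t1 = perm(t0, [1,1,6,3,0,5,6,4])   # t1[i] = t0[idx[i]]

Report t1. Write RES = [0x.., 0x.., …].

RES = [ 0x1c  0x1c  0x75  0x3a  0x5d  0x5e  0x75  0x7a ]

t0 = [0x5d, 0x1c, 0x07, 0x3a, 0x7a, 0x5e, 0x75, 0xed]
t1 = [0x1c, 0x1c, 0x75, 0x3a, 0x5d, 0x5e, 0x75, 0x7a]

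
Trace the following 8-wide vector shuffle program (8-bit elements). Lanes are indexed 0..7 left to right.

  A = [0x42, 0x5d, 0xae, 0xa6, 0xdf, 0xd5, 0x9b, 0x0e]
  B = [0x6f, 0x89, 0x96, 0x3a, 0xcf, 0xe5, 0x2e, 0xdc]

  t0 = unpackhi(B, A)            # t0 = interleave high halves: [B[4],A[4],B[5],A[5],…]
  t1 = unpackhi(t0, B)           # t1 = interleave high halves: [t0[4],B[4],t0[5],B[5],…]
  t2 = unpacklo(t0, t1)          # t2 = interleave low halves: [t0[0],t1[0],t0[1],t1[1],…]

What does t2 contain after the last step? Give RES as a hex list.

RES = [0xcf, 0x2e, 0xdf, 0xcf, 0xe5, 0x9b, 0xd5, 0xe5]

t0 = [0xcf, 0xdf, 0xe5, 0xd5, 0x2e, 0x9b, 0xdc, 0x0e]
t1 = [0x2e, 0xcf, 0x9b, 0xe5, 0xdc, 0x2e, 0x0e, 0xdc]
t2 = [0xcf, 0x2e, 0xdf, 0xcf, 0xe5, 0x9b, 0xd5, 0xe5]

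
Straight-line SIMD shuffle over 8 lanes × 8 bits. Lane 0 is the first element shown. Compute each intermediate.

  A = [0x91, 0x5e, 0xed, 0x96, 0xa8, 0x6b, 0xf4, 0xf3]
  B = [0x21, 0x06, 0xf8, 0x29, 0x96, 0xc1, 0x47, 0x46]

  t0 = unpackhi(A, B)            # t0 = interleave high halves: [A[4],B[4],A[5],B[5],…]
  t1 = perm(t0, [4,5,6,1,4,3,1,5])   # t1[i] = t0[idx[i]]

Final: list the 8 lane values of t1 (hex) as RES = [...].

→ t0 |a8|96|6b|c1|f4|47|f3|46|
→ t1 |f4|47|f3|96|f4|c1|96|47|

RES = [ 0xf4  0x47  0xf3  0x96  0xf4  0xc1  0x96  0x47 ]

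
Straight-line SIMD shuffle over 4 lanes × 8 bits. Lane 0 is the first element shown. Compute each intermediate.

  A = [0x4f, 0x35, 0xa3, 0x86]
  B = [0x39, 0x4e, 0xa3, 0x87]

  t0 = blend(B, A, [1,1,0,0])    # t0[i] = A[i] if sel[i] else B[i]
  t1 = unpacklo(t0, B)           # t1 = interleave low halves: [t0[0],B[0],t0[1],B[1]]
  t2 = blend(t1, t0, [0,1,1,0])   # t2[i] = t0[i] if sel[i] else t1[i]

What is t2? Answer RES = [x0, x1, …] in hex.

t0 = [0x4f, 0x35, 0xa3, 0x87]
t1 = [0x4f, 0x39, 0x35, 0x4e]
t2 = [0x4f, 0x35, 0xa3, 0x4e]

RES = [ 0x4f  0x35  0xa3  0x4e ]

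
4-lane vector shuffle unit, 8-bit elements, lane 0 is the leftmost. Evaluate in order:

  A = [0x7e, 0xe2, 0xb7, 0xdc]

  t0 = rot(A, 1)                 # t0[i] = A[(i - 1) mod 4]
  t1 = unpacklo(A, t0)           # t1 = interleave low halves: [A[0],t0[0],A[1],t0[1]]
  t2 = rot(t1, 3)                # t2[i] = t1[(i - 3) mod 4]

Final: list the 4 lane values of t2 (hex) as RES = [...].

RES = [ 0xdc  0xe2  0x7e  0x7e ]

  t0: dc 7e e2 b7
  t1: 7e dc e2 7e
  t2: dc e2 7e 7e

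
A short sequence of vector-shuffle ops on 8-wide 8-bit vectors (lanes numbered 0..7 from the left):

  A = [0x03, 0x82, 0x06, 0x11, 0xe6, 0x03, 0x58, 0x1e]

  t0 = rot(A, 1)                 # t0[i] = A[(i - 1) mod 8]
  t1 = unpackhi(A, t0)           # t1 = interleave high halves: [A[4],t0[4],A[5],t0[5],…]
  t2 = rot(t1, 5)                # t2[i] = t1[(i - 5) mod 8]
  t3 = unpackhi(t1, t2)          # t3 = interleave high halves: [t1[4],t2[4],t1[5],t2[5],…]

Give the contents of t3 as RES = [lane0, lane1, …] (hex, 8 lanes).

t0 = [0x1e, 0x03, 0x82, 0x06, 0x11, 0xe6, 0x03, 0x58]
t1 = [0xe6, 0x11, 0x03, 0xe6, 0x58, 0x03, 0x1e, 0x58]
t2 = [0xe6, 0x58, 0x03, 0x1e, 0x58, 0xe6, 0x11, 0x03]
t3 = [0x58, 0x58, 0x03, 0xe6, 0x1e, 0x11, 0x58, 0x03]

RES = [0x58, 0x58, 0x03, 0xe6, 0x1e, 0x11, 0x58, 0x03]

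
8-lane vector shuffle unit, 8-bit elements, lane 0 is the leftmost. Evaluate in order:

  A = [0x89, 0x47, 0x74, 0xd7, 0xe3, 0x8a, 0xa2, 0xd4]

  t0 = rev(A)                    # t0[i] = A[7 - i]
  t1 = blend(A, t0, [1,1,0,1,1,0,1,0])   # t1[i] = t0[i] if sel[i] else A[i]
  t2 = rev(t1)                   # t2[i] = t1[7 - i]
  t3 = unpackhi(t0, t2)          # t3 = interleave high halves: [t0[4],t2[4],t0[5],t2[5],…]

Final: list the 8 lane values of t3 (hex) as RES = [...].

→ t0 |d4|a2|8a|e3|d7|74|47|89|
→ t1 |d4|a2|74|e3|d7|8a|47|d4|
→ t2 |d4|47|8a|d7|e3|74|a2|d4|
→ t3 |d7|e3|74|74|47|a2|89|d4|

RES = [ 0xd7  0xe3  0x74  0x74  0x47  0xa2  0x89  0xd4 ]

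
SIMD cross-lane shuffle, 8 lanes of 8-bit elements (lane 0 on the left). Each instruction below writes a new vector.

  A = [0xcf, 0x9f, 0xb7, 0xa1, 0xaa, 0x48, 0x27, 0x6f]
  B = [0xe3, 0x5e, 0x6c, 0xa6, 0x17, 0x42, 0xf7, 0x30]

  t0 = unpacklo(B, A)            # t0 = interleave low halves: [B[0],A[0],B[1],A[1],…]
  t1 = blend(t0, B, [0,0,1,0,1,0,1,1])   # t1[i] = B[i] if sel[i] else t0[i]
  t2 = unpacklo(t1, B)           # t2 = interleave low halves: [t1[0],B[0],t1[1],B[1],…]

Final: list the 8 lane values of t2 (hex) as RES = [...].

RES = [0xe3, 0xe3, 0xcf, 0x5e, 0x6c, 0x6c, 0x9f, 0xa6]

  t0: e3 cf 5e 9f 6c b7 a6 a1
  t1: e3 cf 6c 9f 17 b7 f7 30
  t2: e3 e3 cf 5e 6c 6c 9f a6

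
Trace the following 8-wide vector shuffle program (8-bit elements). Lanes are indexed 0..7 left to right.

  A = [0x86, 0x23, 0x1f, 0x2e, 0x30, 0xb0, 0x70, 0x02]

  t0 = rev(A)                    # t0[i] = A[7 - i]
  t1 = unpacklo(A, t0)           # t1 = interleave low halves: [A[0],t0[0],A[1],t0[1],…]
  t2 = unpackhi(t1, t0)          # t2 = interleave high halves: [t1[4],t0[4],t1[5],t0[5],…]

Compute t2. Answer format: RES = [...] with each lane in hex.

RES = [0x1f, 0x2e, 0xb0, 0x1f, 0x2e, 0x23, 0x30, 0x86]

t0 = [0x02, 0x70, 0xb0, 0x30, 0x2e, 0x1f, 0x23, 0x86]
t1 = [0x86, 0x02, 0x23, 0x70, 0x1f, 0xb0, 0x2e, 0x30]
t2 = [0x1f, 0x2e, 0xb0, 0x1f, 0x2e, 0x23, 0x30, 0x86]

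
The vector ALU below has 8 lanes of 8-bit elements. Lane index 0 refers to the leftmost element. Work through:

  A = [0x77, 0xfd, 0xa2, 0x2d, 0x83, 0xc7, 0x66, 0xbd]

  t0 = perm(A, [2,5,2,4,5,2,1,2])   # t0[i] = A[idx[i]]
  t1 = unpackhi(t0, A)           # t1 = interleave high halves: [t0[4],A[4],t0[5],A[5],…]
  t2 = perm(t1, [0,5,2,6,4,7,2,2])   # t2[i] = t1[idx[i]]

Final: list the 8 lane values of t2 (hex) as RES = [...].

→ t0 |a2|c7|a2|83|c7|a2|fd|a2|
→ t1 |c7|83|a2|c7|fd|66|a2|bd|
→ t2 |c7|66|a2|a2|fd|bd|a2|a2|

RES = [ 0xc7  0x66  0xa2  0xa2  0xfd  0xbd  0xa2  0xa2 ]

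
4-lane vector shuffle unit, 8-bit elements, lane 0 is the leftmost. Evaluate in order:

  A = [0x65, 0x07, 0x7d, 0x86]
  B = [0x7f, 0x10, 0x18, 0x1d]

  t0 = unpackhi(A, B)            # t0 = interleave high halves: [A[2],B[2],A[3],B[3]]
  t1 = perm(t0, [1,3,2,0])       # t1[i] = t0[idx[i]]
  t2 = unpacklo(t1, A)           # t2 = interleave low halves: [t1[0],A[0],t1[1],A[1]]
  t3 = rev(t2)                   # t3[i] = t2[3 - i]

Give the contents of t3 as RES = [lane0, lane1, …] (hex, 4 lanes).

RES = [ 0x07  0x1d  0x65  0x18 ]

t0 = [0x7d, 0x18, 0x86, 0x1d]
t1 = [0x18, 0x1d, 0x86, 0x7d]
t2 = [0x18, 0x65, 0x1d, 0x07]
t3 = [0x07, 0x1d, 0x65, 0x18]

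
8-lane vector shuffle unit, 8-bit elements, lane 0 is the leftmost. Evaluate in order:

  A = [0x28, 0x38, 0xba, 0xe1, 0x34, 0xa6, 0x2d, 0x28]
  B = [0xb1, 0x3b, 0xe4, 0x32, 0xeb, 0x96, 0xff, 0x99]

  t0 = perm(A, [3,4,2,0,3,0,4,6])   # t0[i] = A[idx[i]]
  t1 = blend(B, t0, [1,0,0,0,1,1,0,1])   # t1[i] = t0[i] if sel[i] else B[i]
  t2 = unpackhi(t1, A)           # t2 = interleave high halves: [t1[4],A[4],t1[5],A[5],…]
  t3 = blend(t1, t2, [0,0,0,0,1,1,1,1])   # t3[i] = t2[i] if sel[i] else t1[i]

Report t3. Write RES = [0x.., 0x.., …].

RES = [ 0xe1  0x3b  0xe4  0x32  0xff  0x2d  0x2d  0x28 ]

  t0: e1 34 ba 28 e1 28 34 2d
  t1: e1 3b e4 32 e1 28 ff 2d
  t2: e1 34 28 a6 ff 2d 2d 28
  t3: e1 3b e4 32 ff 2d 2d 28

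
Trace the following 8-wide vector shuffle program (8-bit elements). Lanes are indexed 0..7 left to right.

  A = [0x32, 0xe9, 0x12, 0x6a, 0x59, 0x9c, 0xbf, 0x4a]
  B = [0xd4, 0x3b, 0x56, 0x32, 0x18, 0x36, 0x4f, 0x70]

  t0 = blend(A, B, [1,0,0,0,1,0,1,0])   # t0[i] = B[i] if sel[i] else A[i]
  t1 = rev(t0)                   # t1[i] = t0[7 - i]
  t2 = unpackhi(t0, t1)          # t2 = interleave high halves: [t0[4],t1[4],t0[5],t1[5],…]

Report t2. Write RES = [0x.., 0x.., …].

RES = [ 0x18  0x6a  0x9c  0x12  0x4f  0xe9  0x4a  0xd4 ]

→ t0 |d4|e9|12|6a|18|9c|4f|4a|
→ t1 |4a|4f|9c|18|6a|12|e9|d4|
→ t2 |18|6a|9c|12|4f|e9|4a|d4|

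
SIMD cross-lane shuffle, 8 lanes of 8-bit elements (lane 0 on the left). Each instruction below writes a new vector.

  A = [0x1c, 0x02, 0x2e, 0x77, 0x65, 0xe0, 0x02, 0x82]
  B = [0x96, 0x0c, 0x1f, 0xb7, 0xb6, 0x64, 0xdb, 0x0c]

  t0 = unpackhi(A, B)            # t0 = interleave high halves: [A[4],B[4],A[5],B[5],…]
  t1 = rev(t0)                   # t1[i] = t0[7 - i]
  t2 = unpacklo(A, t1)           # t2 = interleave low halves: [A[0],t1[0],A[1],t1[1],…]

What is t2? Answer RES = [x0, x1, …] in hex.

RES = [0x1c, 0x0c, 0x02, 0x82, 0x2e, 0xdb, 0x77, 0x02]

t0 = [0x65, 0xb6, 0xe0, 0x64, 0x02, 0xdb, 0x82, 0x0c]
t1 = [0x0c, 0x82, 0xdb, 0x02, 0x64, 0xe0, 0xb6, 0x65]
t2 = [0x1c, 0x0c, 0x02, 0x82, 0x2e, 0xdb, 0x77, 0x02]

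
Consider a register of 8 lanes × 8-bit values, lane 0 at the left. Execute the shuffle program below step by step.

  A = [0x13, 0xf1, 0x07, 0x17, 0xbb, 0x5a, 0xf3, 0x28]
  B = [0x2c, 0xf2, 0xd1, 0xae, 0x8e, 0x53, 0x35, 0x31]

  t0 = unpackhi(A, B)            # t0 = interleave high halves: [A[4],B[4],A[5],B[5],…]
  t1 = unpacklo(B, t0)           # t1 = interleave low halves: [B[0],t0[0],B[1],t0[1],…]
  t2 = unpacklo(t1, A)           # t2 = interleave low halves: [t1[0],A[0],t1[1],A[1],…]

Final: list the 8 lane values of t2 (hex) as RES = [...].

t0 = [0xbb, 0x8e, 0x5a, 0x53, 0xf3, 0x35, 0x28, 0x31]
t1 = [0x2c, 0xbb, 0xf2, 0x8e, 0xd1, 0x5a, 0xae, 0x53]
t2 = [0x2c, 0x13, 0xbb, 0xf1, 0xf2, 0x07, 0x8e, 0x17]

RES = [0x2c, 0x13, 0xbb, 0xf1, 0xf2, 0x07, 0x8e, 0x17]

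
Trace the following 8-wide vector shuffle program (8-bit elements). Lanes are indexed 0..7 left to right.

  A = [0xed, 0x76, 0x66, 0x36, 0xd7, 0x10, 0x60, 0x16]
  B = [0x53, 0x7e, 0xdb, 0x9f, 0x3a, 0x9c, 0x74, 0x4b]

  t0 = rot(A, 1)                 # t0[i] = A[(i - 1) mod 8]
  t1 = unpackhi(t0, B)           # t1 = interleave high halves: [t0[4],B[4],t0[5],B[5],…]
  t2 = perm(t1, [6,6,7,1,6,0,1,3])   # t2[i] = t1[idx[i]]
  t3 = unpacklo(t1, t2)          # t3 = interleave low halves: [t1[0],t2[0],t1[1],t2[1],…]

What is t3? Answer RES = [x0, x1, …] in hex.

RES = [0x36, 0x60, 0x3a, 0x60, 0xd7, 0x4b, 0x9c, 0x3a]

  t0: 16 ed 76 66 36 d7 10 60
  t1: 36 3a d7 9c 10 74 60 4b
  t2: 60 60 4b 3a 60 36 3a 9c
  t3: 36 60 3a 60 d7 4b 9c 3a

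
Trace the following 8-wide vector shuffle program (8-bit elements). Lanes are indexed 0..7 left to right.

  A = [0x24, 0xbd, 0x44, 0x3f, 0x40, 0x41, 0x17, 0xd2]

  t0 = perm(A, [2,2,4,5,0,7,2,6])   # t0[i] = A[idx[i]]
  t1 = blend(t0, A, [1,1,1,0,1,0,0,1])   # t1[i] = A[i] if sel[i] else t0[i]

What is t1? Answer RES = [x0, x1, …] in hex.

RES = [ 0x24  0xbd  0x44  0x41  0x40  0xd2  0x44  0xd2 ]

→ t0 |44|44|40|41|24|d2|44|17|
→ t1 |24|bd|44|41|40|d2|44|d2|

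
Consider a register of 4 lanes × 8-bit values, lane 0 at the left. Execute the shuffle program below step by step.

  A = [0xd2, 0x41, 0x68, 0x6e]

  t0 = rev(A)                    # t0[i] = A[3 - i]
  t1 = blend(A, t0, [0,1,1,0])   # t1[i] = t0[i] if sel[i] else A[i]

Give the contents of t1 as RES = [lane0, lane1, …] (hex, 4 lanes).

RES = [ 0xd2  0x68  0x41  0x6e ]

t0 = [0x6e, 0x68, 0x41, 0xd2]
t1 = [0xd2, 0x68, 0x41, 0x6e]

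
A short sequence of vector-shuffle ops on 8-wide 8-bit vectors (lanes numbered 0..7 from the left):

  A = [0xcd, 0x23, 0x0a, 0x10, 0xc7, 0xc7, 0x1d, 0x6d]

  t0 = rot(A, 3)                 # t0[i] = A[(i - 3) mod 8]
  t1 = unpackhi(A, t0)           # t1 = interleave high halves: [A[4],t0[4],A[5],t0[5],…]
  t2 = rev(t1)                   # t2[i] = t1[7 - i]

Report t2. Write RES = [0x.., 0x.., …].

  t0: c7 1d 6d cd 23 0a 10 c7
  t1: c7 23 c7 0a 1d 10 6d c7
  t2: c7 6d 10 1d 0a c7 23 c7

RES = [ 0xc7  0x6d  0x10  0x1d  0x0a  0xc7  0x23  0xc7 ]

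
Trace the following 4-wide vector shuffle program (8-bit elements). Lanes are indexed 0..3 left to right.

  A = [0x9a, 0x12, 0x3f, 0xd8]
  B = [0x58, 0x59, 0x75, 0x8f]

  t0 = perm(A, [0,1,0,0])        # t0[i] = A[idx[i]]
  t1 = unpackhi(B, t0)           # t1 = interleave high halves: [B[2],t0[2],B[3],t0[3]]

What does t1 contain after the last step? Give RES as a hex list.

RES = [0x75, 0x9a, 0x8f, 0x9a]

→ t0 |9a|12|9a|9a|
→ t1 |75|9a|8f|9a|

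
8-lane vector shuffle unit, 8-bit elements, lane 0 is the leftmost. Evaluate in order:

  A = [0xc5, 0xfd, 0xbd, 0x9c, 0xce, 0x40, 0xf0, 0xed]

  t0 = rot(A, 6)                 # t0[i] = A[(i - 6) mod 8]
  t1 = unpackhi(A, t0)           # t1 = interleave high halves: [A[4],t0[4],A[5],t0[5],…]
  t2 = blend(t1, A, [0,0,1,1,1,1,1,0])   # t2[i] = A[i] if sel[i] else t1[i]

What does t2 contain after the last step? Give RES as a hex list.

t0 = [0xbd, 0x9c, 0xce, 0x40, 0xf0, 0xed, 0xc5, 0xfd]
t1 = [0xce, 0xf0, 0x40, 0xed, 0xf0, 0xc5, 0xed, 0xfd]
t2 = [0xce, 0xf0, 0xbd, 0x9c, 0xce, 0x40, 0xf0, 0xfd]

RES = [ 0xce  0xf0  0xbd  0x9c  0xce  0x40  0xf0  0xfd ]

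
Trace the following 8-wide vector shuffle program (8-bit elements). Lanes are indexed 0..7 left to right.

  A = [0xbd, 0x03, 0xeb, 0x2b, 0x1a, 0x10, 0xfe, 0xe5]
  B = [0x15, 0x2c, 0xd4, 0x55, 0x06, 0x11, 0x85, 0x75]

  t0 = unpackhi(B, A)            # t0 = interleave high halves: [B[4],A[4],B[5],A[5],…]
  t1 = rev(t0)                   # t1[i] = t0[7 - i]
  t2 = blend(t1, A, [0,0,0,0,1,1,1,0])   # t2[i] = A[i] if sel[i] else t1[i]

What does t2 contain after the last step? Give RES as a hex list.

RES = [ 0xe5  0x75  0xfe  0x85  0x1a  0x10  0xfe  0x06 ]

→ t0 |06|1a|11|10|85|fe|75|e5|
→ t1 |e5|75|fe|85|10|11|1a|06|
→ t2 |e5|75|fe|85|1a|10|fe|06|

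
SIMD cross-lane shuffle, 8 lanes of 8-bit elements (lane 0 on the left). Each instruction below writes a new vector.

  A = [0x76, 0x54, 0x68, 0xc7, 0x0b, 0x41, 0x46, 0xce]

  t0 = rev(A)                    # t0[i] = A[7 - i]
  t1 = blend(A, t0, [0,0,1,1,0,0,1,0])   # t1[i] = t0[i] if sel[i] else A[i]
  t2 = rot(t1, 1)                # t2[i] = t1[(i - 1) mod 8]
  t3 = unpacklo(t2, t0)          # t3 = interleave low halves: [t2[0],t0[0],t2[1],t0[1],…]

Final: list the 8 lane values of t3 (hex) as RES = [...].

t0 = [0xce, 0x46, 0x41, 0x0b, 0xc7, 0x68, 0x54, 0x76]
t1 = [0x76, 0x54, 0x41, 0x0b, 0x0b, 0x41, 0x54, 0xce]
t2 = [0xce, 0x76, 0x54, 0x41, 0x0b, 0x0b, 0x41, 0x54]
t3 = [0xce, 0xce, 0x76, 0x46, 0x54, 0x41, 0x41, 0x0b]

RES = [ 0xce  0xce  0x76  0x46  0x54  0x41  0x41  0x0b ]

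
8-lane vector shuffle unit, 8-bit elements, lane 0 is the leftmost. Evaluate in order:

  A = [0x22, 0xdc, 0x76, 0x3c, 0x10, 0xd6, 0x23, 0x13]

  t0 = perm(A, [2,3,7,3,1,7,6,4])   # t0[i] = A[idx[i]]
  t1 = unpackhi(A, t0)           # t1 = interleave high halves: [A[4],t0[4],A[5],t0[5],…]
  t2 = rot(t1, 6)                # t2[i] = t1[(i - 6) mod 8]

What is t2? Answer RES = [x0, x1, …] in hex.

  t0: 76 3c 13 3c dc 13 23 10
  t1: 10 dc d6 13 23 23 13 10
  t2: d6 13 23 23 13 10 10 dc

RES = [ 0xd6  0x13  0x23  0x23  0x13  0x10  0x10  0xdc ]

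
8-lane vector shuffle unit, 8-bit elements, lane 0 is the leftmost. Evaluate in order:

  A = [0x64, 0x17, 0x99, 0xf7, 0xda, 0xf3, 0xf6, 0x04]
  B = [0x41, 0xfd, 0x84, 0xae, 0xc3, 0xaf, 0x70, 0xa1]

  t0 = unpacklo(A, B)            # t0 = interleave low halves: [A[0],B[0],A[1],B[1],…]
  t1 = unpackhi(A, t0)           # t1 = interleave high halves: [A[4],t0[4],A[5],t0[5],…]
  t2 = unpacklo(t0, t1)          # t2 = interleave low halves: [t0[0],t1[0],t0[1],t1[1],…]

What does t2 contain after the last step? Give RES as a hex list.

RES = [0x64, 0xda, 0x41, 0x99, 0x17, 0xf3, 0xfd, 0x84]

t0 = [0x64, 0x41, 0x17, 0xfd, 0x99, 0x84, 0xf7, 0xae]
t1 = [0xda, 0x99, 0xf3, 0x84, 0xf6, 0xf7, 0x04, 0xae]
t2 = [0x64, 0xda, 0x41, 0x99, 0x17, 0xf3, 0xfd, 0x84]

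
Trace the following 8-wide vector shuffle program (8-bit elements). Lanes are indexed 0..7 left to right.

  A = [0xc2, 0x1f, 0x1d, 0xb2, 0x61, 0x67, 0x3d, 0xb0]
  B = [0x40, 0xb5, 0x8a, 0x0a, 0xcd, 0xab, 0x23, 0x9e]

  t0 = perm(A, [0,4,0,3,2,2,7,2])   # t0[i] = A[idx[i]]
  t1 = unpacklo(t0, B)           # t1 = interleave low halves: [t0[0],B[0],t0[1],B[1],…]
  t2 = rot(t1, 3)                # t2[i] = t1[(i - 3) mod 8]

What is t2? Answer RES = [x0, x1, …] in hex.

RES = [0x8a, 0xb2, 0x0a, 0xc2, 0x40, 0x61, 0xb5, 0xc2]

→ t0 |c2|61|c2|b2|1d|1d|b0|1d|
→ t1 |c2|40|61|b5|c2|8a|b2|0a|
→ t2 |8a|b2|0a|c2|40|61|b5|c2|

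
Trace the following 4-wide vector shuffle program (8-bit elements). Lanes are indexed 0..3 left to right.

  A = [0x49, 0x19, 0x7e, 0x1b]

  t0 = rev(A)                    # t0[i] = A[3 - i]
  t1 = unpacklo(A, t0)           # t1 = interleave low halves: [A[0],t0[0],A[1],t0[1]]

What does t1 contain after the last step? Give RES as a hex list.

→ t0 |1b|7e|19|49|
→ t1 |49|1b|19|7e|

RES = [ 0x49  0x1b  0x19  0x7e ]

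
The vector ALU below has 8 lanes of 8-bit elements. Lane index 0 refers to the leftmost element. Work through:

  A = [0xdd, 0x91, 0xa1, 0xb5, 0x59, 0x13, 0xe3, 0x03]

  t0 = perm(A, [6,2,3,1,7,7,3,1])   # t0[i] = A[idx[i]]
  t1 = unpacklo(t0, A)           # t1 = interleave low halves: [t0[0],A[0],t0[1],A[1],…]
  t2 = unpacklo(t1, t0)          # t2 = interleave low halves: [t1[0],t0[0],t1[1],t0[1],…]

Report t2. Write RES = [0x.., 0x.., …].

RES = [0xe3, 0xe3, 0xdd, 0xa1, 0xa1, 0xb5, 0x91, 0x91]

  t0: e3 a1 b5 91 03 03 b5 91
  t1: e3 dd a1 91 b5 a1 91 b5
  t2: e3 e3 dd a1 a1 b5 91 91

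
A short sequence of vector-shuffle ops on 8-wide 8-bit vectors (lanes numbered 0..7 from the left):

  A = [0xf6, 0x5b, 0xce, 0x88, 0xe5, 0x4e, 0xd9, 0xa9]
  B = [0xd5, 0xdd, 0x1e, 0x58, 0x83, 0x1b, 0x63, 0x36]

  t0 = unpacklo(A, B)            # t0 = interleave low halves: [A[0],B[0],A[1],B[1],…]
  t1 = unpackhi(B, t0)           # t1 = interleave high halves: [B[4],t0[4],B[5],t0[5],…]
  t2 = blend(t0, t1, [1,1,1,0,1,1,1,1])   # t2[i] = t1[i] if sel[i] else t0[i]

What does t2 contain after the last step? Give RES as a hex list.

RES = [0x83, 0xce, 0x1b, 0xdd, 0x63, 0x88, 0x36, 0x58]

  t0: f6 d5 5b dd ce 1e 88 58
  t1: 83 ce 1b 1e 63 88 36 58
  t2: 83 ce 1b dd 63 88 36 58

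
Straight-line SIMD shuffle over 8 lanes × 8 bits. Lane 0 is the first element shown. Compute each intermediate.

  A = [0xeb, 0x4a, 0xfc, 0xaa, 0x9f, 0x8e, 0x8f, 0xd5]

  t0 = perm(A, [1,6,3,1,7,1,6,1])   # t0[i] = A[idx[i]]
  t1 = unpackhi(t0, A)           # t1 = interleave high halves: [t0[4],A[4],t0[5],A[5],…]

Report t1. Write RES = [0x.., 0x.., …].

RES = [0xd5, 0x9f, 0x4a, 0x8e, 0x8f, 0x8f, 0x4a, 0xd5]

→ t0 |4a|8f|aa|4a|d5|4a|8f|4a|
→ t1 |d5|9f|4a|8e|8f|8f|4a|d5|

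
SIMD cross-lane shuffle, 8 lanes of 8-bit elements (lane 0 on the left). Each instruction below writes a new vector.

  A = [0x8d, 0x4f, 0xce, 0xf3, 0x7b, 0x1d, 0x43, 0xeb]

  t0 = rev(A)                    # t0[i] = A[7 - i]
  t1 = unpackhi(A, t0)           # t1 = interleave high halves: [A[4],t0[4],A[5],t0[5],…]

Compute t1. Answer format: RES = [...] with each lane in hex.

→ t0 |eb|43|1d|7b|f3|ce|4f|8d|
→ t1 |7b|f3|1d|ce|43|4f|eb|8d|

RES = [ 0x7b  0xf3  0x1d  0xce  0x43  0x4f  0xeb  0x8d ]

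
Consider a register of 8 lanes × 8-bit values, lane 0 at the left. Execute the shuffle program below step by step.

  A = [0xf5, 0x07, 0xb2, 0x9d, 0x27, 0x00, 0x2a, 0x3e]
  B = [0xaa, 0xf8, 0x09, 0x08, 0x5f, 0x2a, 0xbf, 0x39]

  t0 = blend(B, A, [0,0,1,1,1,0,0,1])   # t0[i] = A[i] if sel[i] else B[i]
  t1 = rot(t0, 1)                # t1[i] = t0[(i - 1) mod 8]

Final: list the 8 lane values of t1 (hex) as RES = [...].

  t0: aa f8 b2 9d 27 2a bf 3e
  t1: 3e aa f8 b2 9d 27 2a bf

RES = [ 0x3e  0xaa  0xf8  0xb2  0x9d  0x27  0x2a  0xbf ]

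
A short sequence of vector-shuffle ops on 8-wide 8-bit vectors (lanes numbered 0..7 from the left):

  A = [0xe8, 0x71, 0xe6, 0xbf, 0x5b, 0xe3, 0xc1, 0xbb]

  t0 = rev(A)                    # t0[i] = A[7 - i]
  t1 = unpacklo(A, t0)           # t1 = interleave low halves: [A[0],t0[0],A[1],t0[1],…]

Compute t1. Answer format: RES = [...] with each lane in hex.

→ t0 |bb|c1|e3|5b|bf|e6|71|e8|
→ t1 |e8|bb|71|c1|e6|e3|bf|5b|

RES = [0xe8, 0xbb, 0x71, 0xc1, 0xe6, 0xe3, 0xbf, 0x5b]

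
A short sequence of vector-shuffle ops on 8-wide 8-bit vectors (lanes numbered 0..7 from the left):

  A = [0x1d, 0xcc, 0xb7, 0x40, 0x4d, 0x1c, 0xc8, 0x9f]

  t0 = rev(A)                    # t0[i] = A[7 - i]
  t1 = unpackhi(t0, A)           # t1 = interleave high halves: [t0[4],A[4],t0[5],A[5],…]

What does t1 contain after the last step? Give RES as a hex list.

RES = [ 0x40  0x4d  0xb7  0x1c  0xcc  0xc8  0x1d  0x9f ]

t0 = [0x9f, 0xc8, 0x1c, 0x4d, 0x40, 0xb7, 0xcc, 0x1d]
t1 = [0x40, 0x4d, 0xb7, 0x1c, 0xcc, 0xc8, 0x1d, 0x9f]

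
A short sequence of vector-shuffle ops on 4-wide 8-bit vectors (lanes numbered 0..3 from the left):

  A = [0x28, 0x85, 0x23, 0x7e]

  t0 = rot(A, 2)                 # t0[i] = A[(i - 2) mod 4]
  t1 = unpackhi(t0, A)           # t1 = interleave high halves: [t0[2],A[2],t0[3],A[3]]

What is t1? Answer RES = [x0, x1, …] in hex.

  t0: 23 7e 28 85
  t1: 28 23 85 7e

RES = [ 0x28  0x23  0x85  0x7e ]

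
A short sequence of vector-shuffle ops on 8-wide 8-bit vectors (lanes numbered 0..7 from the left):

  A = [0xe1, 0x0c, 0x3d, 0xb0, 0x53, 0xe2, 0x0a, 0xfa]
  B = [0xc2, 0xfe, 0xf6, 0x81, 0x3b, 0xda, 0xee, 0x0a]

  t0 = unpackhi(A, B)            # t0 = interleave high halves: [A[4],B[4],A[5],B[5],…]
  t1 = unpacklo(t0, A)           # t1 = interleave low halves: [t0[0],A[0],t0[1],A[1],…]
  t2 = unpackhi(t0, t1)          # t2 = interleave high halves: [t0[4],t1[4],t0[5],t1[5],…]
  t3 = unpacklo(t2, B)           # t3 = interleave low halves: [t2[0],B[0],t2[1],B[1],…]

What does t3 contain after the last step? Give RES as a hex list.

  t0: 53 3b e2 da 0a ee fa 0a
  t1: 53 e1 3b 0c e2 3d da b0
  t2: 0a e2 ee 3d fa da 0a b0
  t3: 0a c2 e2 fe ee f6 3d 81

RES = [ 0x0a  0xc2  0xe2  0xfe  0xee  0xf6  0x3d  0x81 ]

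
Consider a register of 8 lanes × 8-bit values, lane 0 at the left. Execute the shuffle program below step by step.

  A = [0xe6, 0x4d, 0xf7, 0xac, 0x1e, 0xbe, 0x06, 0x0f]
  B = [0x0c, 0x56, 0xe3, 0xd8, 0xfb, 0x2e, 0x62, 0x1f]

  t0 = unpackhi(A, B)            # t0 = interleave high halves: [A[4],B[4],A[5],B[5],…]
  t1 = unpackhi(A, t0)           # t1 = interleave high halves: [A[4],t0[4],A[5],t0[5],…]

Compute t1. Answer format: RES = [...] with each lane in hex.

RES = [0x1e, 0x06, 0xbe, 0x62, 0x06, 0x0f, 0x0f, 0x1f]

  t0: 1e fb be 2e 06 62 0f 1f
  t1: 1e 06 be 62 06 0f 0f 1f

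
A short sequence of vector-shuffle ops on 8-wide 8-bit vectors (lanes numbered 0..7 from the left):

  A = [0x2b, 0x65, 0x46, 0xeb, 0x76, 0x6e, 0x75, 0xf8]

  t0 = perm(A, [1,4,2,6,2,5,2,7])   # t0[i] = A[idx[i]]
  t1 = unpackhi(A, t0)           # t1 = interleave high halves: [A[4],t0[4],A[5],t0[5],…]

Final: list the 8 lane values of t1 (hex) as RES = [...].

RES = [ 0x76  0x46  0x6e  0x6e  0x75  0x46  0xf8  0xf8 ]

→ t0 |65|76|46|75|46|6e|46|f8|
→ t1 |76|46|6e|6e|75|46|f8|f8|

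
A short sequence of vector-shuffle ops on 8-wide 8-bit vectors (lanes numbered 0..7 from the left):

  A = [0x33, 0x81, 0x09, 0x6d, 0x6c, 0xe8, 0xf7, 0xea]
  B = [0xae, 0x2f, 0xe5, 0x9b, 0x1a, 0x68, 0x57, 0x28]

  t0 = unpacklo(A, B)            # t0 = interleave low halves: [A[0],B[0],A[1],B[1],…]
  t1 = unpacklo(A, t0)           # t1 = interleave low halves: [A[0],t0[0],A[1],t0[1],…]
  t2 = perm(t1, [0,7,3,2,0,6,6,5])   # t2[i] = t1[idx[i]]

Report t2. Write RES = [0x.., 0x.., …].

RES = [ 0x33  0x2f  0xae  0x81  0x33  0x6d  0x6d  0x81 ]

t0 = [0x33, 0xae, 0x81, 0x2f, 0x09, 0xe5, 0x6d, 0x9b]
t1 = [0x33, 0x33, 0x81, 0xae, 0x09, 0x81, 0x6d, 0x2f]
t2 = [0x33, 0x2f, 0xae, 0x81, 0x33, 0x6d, 0x6d, 0x81]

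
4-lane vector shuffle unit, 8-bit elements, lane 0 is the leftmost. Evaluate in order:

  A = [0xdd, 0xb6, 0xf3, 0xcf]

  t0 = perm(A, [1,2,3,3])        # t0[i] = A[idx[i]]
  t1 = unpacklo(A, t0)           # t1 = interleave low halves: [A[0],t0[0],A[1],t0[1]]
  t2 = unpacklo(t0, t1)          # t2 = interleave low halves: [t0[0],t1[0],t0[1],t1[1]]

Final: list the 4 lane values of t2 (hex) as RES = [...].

RES = [0xb6, 0xdd, 0xf3, 0xb6]

→ t0 |b6|f3|cf|cf|
→ t1 |dd|b6|b6|f3|
→ t2 |b6|dd|f3|b6|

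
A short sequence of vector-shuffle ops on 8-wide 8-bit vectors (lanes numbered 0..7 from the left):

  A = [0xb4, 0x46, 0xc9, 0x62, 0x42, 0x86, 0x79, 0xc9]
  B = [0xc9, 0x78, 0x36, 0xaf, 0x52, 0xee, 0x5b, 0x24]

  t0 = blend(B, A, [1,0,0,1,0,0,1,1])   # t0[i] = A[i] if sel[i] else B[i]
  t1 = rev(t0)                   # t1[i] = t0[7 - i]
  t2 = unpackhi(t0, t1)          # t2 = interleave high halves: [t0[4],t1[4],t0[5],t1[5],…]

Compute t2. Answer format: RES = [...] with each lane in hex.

t0 = [0xb4, 0x78, 0x36, 0x62, 0x52, 0xee, 0x79, 0xc9]
t1 = [0xc9, 0x79, 0xee, 0x52, 0x62, 0x36, 0x78, 0xb4]
t2 = [0x52, 0x62, 0xee, 0x36, 0x79, 0x78, 0xc9, 0xb4]

RES = [0x52, 0x62, 0xee, 0x36, 0x79, 0x78, 0xc9, 0xb4]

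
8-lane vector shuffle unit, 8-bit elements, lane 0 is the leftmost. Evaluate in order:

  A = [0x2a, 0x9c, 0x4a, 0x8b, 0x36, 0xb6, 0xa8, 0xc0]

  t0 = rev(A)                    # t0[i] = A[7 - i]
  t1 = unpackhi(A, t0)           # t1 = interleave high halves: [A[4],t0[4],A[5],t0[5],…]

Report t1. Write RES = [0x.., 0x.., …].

RES = [ 0x36  0x8b  0xb6  0x4a  0xa8  0x9c  0xc0  0x2a ]

t0 = [0xc0, 0xa8, 0xb6, 0x36, 0x8b, 0x4a, 0x9c, 0x2a]
t1 = [0x36, 0x8b, 0xb6, 0x4a, 0xa8, 0x9c, 0xc0, 0x2a]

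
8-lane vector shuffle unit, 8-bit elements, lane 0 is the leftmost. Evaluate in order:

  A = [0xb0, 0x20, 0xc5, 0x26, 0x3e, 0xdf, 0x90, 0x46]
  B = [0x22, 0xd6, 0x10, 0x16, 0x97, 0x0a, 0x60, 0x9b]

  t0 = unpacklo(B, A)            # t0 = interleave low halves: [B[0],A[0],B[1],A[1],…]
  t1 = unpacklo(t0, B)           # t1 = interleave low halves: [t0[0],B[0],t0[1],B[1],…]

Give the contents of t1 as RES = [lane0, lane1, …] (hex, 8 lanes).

t0 = [0x22, 0xb0, 0xd6, 0x20, 0x10, 0xc5, 0x16, 0x26]
t1 = [0x22, 0x22, 0xb0, 0xd6, 0xd6, 0x10, 0x20, 0x16]

RES = [ 0x22  0x22  0xb0  0xd6  0xd6  0x10  0x20  0x16 ]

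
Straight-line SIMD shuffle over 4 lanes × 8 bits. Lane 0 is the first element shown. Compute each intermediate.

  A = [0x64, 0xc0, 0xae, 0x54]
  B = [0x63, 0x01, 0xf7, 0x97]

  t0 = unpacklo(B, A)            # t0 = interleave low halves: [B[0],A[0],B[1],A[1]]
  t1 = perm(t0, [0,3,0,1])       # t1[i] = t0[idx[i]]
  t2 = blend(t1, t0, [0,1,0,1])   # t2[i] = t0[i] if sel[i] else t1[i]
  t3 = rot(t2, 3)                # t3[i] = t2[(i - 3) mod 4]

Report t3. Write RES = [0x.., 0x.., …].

  t0: 63 64 01 c0
  t1: 63 c0 63 64
  t2: 63 64 63 c0
  t3: 64 63 c0 63

RES = [ 0x64  0x63  0xc0  0x63 ]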